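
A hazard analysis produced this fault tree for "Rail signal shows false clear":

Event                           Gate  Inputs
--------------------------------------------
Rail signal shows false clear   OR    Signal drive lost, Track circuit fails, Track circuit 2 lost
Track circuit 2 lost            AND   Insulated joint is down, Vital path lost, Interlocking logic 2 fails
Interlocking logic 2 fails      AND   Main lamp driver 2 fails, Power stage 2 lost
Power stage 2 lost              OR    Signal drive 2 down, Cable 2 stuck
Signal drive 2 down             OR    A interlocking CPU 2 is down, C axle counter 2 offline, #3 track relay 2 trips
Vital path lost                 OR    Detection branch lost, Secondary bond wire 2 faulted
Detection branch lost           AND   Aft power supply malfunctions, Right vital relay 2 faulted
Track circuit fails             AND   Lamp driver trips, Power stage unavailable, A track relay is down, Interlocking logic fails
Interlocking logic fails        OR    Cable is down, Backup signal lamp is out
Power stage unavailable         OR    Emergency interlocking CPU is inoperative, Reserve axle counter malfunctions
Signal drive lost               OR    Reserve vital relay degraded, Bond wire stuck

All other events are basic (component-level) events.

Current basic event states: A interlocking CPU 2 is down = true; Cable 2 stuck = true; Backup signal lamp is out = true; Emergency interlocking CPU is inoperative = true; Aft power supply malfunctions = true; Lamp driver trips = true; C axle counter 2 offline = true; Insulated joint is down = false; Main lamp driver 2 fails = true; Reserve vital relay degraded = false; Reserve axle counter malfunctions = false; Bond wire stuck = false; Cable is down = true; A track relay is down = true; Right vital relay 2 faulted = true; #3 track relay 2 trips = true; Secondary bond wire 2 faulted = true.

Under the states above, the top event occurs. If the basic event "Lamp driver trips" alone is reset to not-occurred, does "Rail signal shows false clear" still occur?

Counterfactual: set "Lamp driver trips" to not occurred.
Signal drive lost [OR]: Reserve vital relay degraded=not, Bond wire stuck=not → no input occurs → does not occur.
Power stage unavailable [OR]: Emergency interlocking CPU is inoperative=occurs, Reserve axle counter malfunctions=not → at least one input occurs → occurs.
Interlocking logic fails [OR]: Cable is down=occurs, Backup signal lamp is out=occurs → at least one input occurs → occurs.
Track circuit fails [AND]: Lamp driver trips=not, Power stage unavailable=occurs, A track relay is down=occurs, Interlocking logic fails=occurs → not all inputs occur → does not occur.
Detection branch lost [AND]: Aft power supply malfunctions=occurs, Right vital relay 2 faulted=occurs → all inputs occur → occurs.
Vital path lost [OR]: Detection branch lost=occurs, Secondary bond wire 2 faulted=occurs → at least one input occurs → occurs.
Signal drive 2 down [OR]: A interlocking CPU 2 is down=occurs, C axle counter 2 offline=occurs, #3 track relay 2 trips=occurs → at least one input occurs → occurs.
Power stage 2 lost [OR]: Signal drive 2 down=occurs, Cable 2 stuck=occurs → at least one input occurs → occurs.
Interlocking logic 2 fails [AND]: Main lamp driver 2 fails=occurs, Power stage 2 lost=occurs → all inputs occur → occurs.
Track circuit 2 lost [AND]: Insulated joint is down=not, Vital path lost=occurs, Interlocking logic 2 fails=occurs → not all inputs occur → does not occur.
Rail signal shows false clear [OR]: Signal drive lost=not, Track circuit fails=not, Track circuit 2 lost=not → no input occurs → does not occur.

No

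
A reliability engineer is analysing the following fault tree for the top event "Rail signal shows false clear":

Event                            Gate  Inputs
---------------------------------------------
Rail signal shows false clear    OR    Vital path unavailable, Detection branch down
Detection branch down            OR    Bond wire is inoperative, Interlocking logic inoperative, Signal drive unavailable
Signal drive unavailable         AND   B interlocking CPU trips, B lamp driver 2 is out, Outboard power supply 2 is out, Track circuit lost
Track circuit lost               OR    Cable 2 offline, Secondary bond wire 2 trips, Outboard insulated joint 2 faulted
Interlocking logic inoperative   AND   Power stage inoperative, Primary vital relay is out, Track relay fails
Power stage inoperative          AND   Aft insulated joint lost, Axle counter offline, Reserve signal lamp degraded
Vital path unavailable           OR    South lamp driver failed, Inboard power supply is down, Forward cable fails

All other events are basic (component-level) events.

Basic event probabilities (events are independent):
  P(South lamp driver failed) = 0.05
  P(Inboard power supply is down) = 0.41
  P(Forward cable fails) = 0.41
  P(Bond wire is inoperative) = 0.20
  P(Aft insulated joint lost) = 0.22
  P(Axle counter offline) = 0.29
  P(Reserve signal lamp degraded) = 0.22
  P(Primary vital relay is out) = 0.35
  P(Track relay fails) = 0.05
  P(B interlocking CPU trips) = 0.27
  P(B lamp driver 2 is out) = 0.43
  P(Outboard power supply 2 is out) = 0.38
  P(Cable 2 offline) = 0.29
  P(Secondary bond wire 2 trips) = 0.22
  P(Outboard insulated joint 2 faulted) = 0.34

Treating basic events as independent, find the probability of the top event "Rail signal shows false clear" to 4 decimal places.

P(Vital path unavailable) [OR] = 1 − (1−0.05) × (1−0.41) × (1−0.41) = 0.669305
P(Power stage inoperative) [AND] = 0.22 × 0.29 × 0.22 = 0.014036
P(Interlocking logic inoperative) [AND] = 0.014036 × 0.35 × 0.05 = 0.000246
P(Track circuit lost) [OR] = 1 − (1−0.29) × (1−0.22) × (1−0.34) = 0.634492
P(Signal drive unavailable) [AND] = 0.27 × 0.43 × 0.38 × 0.634492 = 0.027993
P(Detection branch down) [OR] = 1 − (1−0.20) × (1−0.000246) × (1−0.027993) = 0.222586
P(Rail signal shows false clear) [OR] = 1 − (1−0.669305) × (1−0.222586) = 0.742913
Rounded to 4 decimal places: P(Rail signal shows false clear) ≈ 0.7429.

0.7429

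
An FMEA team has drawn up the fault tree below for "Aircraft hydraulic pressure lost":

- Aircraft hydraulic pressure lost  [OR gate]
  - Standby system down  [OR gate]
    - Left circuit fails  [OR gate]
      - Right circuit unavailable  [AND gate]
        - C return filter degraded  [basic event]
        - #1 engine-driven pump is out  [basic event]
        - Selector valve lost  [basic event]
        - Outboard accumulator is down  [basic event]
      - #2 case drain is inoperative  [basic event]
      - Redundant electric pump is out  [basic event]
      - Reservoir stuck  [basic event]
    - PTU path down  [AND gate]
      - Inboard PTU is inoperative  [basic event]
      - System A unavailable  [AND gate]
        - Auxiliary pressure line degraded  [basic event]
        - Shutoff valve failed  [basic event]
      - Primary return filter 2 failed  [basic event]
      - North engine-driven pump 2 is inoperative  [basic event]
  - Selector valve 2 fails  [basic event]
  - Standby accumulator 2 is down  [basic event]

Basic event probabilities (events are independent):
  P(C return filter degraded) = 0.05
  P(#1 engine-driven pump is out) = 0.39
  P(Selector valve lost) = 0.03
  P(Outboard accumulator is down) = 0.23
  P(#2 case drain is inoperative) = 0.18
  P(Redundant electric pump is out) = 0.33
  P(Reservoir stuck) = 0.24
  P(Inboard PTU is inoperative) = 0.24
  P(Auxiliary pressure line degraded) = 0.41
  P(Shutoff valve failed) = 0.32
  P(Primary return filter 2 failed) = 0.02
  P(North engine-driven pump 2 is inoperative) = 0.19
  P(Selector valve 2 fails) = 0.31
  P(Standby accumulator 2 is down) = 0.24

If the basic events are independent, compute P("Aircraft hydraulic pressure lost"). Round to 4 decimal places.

P(Right circuit unavailable) [AND] = 0.05 × 0.39 × 0.03 × 0.23 = 0.000135
P(Left circuit fails) [OR] = 1 − (1−0.000135) × (1−0.18) × (1−0.33) × (1−0.24) = 0.582512
P(System A unavailable) [AND] = 0.41 × 0.32 = 0.131200
P(PTU path down) [AND] = 0.24 × 0.131200 × 0.02 × 0.19 = 0.000120
P(Standby system down) [OR] = 1 − (1−0.582512) × (1−0.000120) = 0.582562
P(Aircraft hydraulic pressure lost) [OR] = 1 − (1−0.582562) × (1−0.31) × (1−0.24) = 0.781096
Rounded to 4 decimal places: P(Aircraft hydraulic pressure lost) ≈ 0.7811.

0.7811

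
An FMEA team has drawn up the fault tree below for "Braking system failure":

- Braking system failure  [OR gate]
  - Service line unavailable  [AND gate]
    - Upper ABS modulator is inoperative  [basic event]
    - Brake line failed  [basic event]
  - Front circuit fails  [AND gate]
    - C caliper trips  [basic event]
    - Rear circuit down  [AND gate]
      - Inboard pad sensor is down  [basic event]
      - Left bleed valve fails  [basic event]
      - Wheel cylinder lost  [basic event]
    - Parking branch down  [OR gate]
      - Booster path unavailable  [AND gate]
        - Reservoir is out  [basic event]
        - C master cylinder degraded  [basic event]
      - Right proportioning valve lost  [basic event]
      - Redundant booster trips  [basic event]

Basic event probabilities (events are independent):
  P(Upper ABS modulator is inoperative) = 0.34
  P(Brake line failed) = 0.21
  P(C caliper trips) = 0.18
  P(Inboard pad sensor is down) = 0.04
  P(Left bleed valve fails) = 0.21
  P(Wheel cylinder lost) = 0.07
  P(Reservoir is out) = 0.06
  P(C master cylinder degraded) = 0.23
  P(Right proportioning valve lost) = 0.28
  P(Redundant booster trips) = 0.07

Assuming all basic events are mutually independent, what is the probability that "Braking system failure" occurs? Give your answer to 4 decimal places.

P(Service line unavailable) [AND] = 0.34 × 0.21 = 0.071400
P(Rear circuit down) [AND] = 0.04 × 0.21 × 0.07 = 0.000588
P(Booster path unavailable) [AND] = 0.06 × 0.23 = 0.013800
P(Parking branch down) [OR] = 1 − (1−0.013800) × (1−0.28) × (1−0.07) = 0.339640
P(Front circuit fails) [AND] = 0.18 × 0.000588 × 0.339640 = 0.000036
P(Braking system failure) [OR] = 1 − (1−0.071400) × (1−0.000036) = 0.071433
Rounded to 4 decimal places: P(Braking system failure) ≈ 0.0714.

0.0714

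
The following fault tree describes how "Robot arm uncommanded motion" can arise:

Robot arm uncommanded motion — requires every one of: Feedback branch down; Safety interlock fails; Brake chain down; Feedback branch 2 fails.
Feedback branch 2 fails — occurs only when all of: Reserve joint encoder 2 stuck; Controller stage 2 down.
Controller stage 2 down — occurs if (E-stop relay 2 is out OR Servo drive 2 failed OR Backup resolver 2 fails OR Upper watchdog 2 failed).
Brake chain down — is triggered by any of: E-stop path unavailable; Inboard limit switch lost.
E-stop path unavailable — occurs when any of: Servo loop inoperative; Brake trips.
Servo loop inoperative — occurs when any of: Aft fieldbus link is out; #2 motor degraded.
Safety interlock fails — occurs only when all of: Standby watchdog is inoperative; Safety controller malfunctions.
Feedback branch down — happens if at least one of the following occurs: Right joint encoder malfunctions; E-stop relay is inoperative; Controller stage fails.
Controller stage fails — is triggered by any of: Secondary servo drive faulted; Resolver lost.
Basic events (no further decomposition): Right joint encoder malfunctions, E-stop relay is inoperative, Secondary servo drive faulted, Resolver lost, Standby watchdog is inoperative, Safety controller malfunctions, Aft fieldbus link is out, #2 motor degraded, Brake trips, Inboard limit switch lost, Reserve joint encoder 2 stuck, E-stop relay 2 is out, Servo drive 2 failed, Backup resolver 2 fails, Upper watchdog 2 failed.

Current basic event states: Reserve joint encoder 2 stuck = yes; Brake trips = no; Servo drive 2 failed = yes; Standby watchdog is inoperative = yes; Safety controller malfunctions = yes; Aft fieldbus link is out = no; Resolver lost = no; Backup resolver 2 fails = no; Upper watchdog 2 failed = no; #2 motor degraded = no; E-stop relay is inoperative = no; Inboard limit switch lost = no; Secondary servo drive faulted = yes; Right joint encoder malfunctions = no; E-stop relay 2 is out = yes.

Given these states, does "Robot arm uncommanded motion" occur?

Controller stage fails [OR]: Secondary servo drive faulted=occurs, Resolver lost=not → at least one input occurs → occurs.
Feedback branch down [OR]: Right joint encoder malfunctions=not, E-stop relay is inoperative=not, Controller stage fails=occurs → at least one input occurs → occurs.
Safety interlock fails [AND]: Standby watchdog is inoperative=occurs, Safety controller malfunctions=occurs → all inputs occur → occurs.
Servo loop inoperative [OR]: Aft fieldbus link is out=not, #2 motor degraded=not → no input occurs → does not occur.
E-stop path unavailable [OR]: Servo loop inoperative=not, Brake trips=not → no input occurs → does not occur.
Brake chain down [OR]: E-stop path unavailable=not, Inboard limit switch lost=not → no input occurs → does not occur.
Controller stage 2 down [OR]: E-stop relay 2 is out=occurs, Servo drive 2 failed=occurs, Backup resolver 2 fails=not, Upper watchdog 2 failed=not → at least one input occurs → occurs.
Feedback branch 2 fails [AND]: Reserve joint encoder 2 stuck=occurs, Controller stage 2 down=occurs → all inputs occur → occurs.
Robot arm uncommanded motion [AND]: Feedback branch down=occurs, Safety interlock fails=occurs, Brake chain down=not, Feedback branch 2 fails=occurs → not all inputs occur → does not occur.

No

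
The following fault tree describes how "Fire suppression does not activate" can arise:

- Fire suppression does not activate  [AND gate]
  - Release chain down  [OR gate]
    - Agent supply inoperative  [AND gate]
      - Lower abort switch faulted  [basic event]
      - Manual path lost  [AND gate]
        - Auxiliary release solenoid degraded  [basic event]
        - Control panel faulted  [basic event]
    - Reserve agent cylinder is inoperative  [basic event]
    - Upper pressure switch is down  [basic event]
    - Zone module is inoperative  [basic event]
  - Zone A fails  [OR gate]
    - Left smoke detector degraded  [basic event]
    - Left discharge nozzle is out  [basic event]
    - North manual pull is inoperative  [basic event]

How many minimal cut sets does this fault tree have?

Manual path lost [AND]: one cut set from each child combined → 1 × 1 = 1 cut set(s).
Agent supply inoperative [AND]: one cut set from each child combined → 1 × 1 = 1 cut set(s).
Release chain down [OR]: union of children's cut sets → 4 cut set(s).
Zone A fails [OR]: union of children's cut sets → 3 cut set(s).
Fire suppression does not activate [AND]: one cut set from each child combined → 4 × 3 = 12 cut set(s).

12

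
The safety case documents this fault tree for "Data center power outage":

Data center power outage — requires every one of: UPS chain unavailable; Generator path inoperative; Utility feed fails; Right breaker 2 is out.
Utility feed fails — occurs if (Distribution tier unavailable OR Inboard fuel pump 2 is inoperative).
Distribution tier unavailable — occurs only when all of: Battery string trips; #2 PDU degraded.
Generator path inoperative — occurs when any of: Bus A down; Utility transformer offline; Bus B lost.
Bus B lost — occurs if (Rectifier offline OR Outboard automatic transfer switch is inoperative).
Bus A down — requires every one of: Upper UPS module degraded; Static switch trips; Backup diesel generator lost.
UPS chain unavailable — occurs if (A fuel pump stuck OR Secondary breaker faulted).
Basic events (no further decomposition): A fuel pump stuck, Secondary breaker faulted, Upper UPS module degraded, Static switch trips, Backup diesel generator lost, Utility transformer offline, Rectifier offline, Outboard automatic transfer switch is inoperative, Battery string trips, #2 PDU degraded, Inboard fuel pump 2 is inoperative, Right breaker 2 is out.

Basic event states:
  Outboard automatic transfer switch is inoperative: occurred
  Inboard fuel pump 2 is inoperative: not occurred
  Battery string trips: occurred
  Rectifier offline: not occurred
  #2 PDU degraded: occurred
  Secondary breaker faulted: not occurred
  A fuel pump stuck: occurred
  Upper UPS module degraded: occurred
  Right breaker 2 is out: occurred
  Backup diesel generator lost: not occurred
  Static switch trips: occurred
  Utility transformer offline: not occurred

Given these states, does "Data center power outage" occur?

Yes

UPS chain unavailable [OR]: A fuel pump stuck=occurs, Secondary breaker faulted=not → at least one input occurs → occurs.
Bus A down [AND]: Upper UPS module degraded=occurs, Static switch trips=occurs, Backup diesel generator lost=not → not all inputs occur → does not occur.
Bus B lost [OR]: Rectifier offline=not, Outboard automatic transfer switch is inoperative=occurs → at least one input occurs → occurs.
Generator path inoperative [OR]: Bus A down=not, Utility transformer offline=not, Bus B lost=occurs → at least one input occurs → occurs.
Distribution tier unavailable [AND]: Battery string trips=occurs, #2 PDU degraded=occurs → all inputs occur → occurs.
Utility feed fails [OR]: Distribution tier unavailable=occurs, Inboard fuel pump 2 is inoperative=not → at least one input occurs → occurs.
Data center power outage [AND]: UPS chain unavailable=occurs, Generator path inoperative=occurs, Utility feed fails=occurs, Right breaker 2 is out=occurs → all inputs occur → occurs.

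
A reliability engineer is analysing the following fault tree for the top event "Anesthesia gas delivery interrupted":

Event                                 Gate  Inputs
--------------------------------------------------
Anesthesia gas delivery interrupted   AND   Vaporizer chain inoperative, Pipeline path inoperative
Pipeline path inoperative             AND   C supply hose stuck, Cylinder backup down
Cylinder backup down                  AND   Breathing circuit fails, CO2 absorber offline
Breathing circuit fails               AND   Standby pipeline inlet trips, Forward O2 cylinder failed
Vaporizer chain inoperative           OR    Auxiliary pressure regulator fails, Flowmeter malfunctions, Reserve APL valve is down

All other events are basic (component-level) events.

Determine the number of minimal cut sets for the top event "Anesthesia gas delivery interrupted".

Vaporizer chain inoperative [OR]: union of children's cut sets → 3 cut set(s).
Breathing circuit fails [AND]: one cut set from each child combined → 1 × 1 = 1 cut set(s).
Cylinder backup down [AND]: one cut set from each child combined → 1 × 1 = 1 cut set(s).
Pipeline path inoperative [AND]: one cut set from each child combined → 1 × 1 = 1 cut set(s).
Anesthesia gas delivery interrupted [AND]: one cut set from each child combined → 3 × 1 = 3 cut set(s).
Minimal cut sets: {Auxiliary pressure regulator fails, C supply hose stuck, CO2 absorber offline, Forward O2 cylinder failed, Standby pipeline inlet trips}; {C supply hose stuck, CO2 absorber offline, Flowmeter malfunctions, Forward O2 cylinder failed, Standby pipeline inlet trips}; {C supply hose stuck, CO2 absorber offline, Forward O2 cylinder failed, Reserve APL valve is down, Standby pipeline inlet trips}.

3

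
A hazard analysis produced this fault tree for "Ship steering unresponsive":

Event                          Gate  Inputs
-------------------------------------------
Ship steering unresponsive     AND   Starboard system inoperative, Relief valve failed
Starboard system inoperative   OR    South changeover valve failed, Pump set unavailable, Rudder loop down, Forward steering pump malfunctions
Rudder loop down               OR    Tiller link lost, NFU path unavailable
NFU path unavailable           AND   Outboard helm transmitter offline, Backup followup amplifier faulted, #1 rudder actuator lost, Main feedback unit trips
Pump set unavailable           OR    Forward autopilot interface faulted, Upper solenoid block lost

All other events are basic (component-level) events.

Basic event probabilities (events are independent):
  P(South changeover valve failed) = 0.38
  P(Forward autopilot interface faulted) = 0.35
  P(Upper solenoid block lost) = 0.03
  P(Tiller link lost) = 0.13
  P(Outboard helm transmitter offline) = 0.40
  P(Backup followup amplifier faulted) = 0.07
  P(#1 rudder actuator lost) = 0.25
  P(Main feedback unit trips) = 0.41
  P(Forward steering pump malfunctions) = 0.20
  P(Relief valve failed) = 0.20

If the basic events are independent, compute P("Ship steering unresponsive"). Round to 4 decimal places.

0.1457

P(Pump set unavailable) [OR] = 1 − (1−0.35) × (1−0.03) = 0.369500
P(NFU path unavailable) [AND] = 0.40 × 0.07 × 0.25 × 0.41 = 0.002870
P(Rudder loop down) [OR] = 1 − (1−0.13) × (1−0.002870) = 0.132497
P(Starboard system inoperative) [OR] = 1 − (1−0.38) × (1−0.369500) × (1−0.132497) × (1−0.20) = 0.728708
P(Ship steering unresponsive) [AND] = 0.728708 × 0.20 = 0.145742
Rounded to 4 decimal places: P(Ship steering unresponsive) ≈ 0.1457.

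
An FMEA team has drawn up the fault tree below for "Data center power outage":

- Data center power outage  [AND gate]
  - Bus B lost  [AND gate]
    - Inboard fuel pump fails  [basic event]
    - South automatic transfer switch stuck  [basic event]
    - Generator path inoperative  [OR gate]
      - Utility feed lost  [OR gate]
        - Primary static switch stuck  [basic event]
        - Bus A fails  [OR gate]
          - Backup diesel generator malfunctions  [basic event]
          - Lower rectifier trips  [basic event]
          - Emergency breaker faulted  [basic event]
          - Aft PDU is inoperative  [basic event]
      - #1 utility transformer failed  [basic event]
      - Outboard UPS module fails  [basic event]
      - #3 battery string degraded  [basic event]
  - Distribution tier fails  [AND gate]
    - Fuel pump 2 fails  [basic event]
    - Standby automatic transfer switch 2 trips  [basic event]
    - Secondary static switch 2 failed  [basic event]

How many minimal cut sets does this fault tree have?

8

Bus A fails [OR]: union of children's cut sets → 4 cut set(s).
Utility feed lost [OR]: union of children's cut sets → 5 cut set(s).
Generator path inoperative [OR]: union of children's cut sets → 8 cut set(s).
Bus B lost [AND]: one cut set from each child combined → 1 × 1 × 8 = 8 cut set(s).
Distribution tier fails [AND]: one cut set from each child combined → 1 × 1 × 1 = 1 cut set(s).
Data center power outage [AND]: one cut set from each child combined → 8 × 1 = 8 cut set(s).
Minimal cut sets: {Fuel pump 2 fails, Inboard fuel pump fails, Primary static switch stuck, Secondary static switch 2 failed, South automatic transfer switch stuck, Standby automatic transfer switch 2 trips}; {Backup diesel generator malfunctions, Fuel pump 2 fails, Inboard fuel pump fails, Secondary static switch 2 failed, South automatic transfer switch stuck, Standby automatic transfer switch 2 trips}; {Fuel pump 2 fails, Inboard fuel pump fails, Lower rectifier trips, Secondary static switch 2 failed, South automatic transfer switch stuck, Standby automatic transfer switch 2 trips}; {Emergency breaker faulted, Fuel pump 2 fails, Inboard fuel pump fails, Secondary static switch 2 failed, South automatic transfer switch stuck, Standby automatic transfer switch 2 trips}; {Aft PDU is inoperative, Fuel pump 2 fails, Inboard fuel pump fails, Secondary static switch 2 failed, South automatic transfer switch stuck, Standby automatic transfer switch 2 trips}; {#1 utility transformer failed, Fuel pump 2 fails, Inboard fuel pump fails, Secondary static switch 2 failed, South automatic transfer switch stuck, Standby automatic transfer switch 2 trips}; {Fuel pump 2 fails, Inboard fuel pump fails, Outboard UPS module fails, Secondary static switch 2 failed, South automatic transfer switch stuck, Standby automatic transfer switch 2 trips}; {#3 battery string degraded, Fuel pump 2 fails, Inboard fuel pump fails, Secondary static switch 2 failed, South automatic transfer switch stuck, Standby automatic transfer switch 2 trips}.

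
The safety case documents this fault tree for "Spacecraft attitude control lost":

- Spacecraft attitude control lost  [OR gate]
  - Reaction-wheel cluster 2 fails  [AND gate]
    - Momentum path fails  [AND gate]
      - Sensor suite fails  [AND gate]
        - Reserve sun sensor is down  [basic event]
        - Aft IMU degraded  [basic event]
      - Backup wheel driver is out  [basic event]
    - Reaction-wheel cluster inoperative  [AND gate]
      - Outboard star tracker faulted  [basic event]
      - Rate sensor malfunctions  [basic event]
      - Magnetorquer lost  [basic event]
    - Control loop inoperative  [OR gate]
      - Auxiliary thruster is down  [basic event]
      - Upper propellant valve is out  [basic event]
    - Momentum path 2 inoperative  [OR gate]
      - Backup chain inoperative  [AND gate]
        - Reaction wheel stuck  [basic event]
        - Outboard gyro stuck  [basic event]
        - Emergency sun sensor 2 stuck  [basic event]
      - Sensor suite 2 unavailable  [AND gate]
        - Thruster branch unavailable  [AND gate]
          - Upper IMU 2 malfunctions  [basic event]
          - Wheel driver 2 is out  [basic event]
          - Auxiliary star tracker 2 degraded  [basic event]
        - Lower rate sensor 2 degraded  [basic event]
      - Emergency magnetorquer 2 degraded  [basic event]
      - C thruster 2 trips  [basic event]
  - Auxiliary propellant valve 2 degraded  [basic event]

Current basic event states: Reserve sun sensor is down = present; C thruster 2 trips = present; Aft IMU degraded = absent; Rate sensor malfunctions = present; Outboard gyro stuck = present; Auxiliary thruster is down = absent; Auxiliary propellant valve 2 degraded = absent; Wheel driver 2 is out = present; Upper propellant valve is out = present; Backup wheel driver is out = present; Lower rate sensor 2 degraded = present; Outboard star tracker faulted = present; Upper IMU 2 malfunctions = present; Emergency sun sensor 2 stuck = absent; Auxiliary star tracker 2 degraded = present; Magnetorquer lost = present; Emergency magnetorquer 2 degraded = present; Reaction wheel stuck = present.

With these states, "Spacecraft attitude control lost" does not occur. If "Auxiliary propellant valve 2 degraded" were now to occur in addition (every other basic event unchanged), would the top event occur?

Counterfactual: set "Auxiliary propellant valve 2 degraded" to occurred.
Sensor suite fails [AND]: Reserve sun sensor is down=occurs, Aft IMU degraded=not → not all inputs occur → does not occur.
Momentum path fails [AND]: Sensor suite fails=not, Backup wheel driver is out=occurs → not all inputs occur → does not occur.
Reaction-wheel cluster inoperative [AND]: Outboard star tracker faulted=occurs, Rate sensor malfunctions=occurs, Magnetorquer lost=occurs → all inputs occur → occurs.
Control loop inoperative [OR]: Auxiliary thruster is down=not, Upper propellant valve is out=occurs → at least one input occurs → occurs.
Backup chain inoperative [AND]: Reaction wheel stuck=occurs, Outboard gyro stuck=occurs, Emergency sun sensor 2 stuck=not → not all inputs occur → does not occur.
Thruster branch unavailable [AND]: Upper IMU 2 malfunctions=occurs, Wheel driver 2 is out=occurs, Auxiliary star tracker 2 degraded=occurs → all inputs occur → occurs.
Sensor suite 2 unavailable [AND]: Thruster branch unavailable=occurs, Lower rate sensor 2 degraded=occurs → all inputs occur → occurs.
Momentum path 2 inoperative [OR]: Backup chain inoperative=not, Sensor suite 2 unavailable=occurs, Emergency magnetorquer 2 degraded=occurs, C thruster 2 trips=occurs → at least one input occurs → occurs.
Reaction-wheel cluster 2 fails [AND]: Momentum path fails=not, Reaction-wheel cluster inoperative=occurs, Control loop inoperative=occurs, Momentum path 2 inoperative=occurs → not all inputs occur → does not occur.
Spacecraft attitude control lost [OR]: Reaction-wheel cluster 2 fails=not, Auxiliary propellant valve 2 degraded=occurs → at least one input occurs → occurs.

Yes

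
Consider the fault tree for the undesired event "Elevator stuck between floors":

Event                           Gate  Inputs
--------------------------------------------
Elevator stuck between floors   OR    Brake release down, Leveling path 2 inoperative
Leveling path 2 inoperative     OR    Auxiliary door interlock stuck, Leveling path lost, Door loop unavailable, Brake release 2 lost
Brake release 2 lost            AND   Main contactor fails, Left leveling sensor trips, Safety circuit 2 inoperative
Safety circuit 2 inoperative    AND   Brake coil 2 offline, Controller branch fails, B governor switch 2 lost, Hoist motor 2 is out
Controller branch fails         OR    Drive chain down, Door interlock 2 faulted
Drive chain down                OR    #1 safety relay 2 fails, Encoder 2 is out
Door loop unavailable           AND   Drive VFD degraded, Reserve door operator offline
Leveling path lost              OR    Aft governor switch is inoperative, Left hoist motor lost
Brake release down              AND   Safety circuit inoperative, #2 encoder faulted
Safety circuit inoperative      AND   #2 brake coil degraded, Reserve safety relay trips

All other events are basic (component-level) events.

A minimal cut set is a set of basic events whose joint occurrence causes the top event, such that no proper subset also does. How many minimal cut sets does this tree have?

Safety circuit inoperative [AND]: one cut set from each child combined → 1 × 1 = 1 cut set(s).
Brake release down [AND]: one cut set from each child combined → 1 × 1 = 1 cut set(s).
Leveling path lost [OR]: union of children's cut sets → 2 cut set(s).
Door loop unavailable [AND]: one cut set from each child combined → 1 × 1 = 1 cut set(s).
Drive chain down [OR]: union of children's cut sets → 2 cut set(s).
Controller branch fails [OR]: union of children's cut sets → 3 cut set(s).
Safety circuit 2 inoperative [AND]: one cut set from each child combined → 1 × 3 × 1 × 1 = 3 cut set(s).
Brake release 2 lost [AND]: one cut set from each child combined → 1 × 1 × 3 = 3 cut set(s).
Leveling path 2 inoperative [OR]: union of children's cut sets → 7 cut set(s).
Elevator stuck between floors [OR]: union of children's cut sets → 8 cut set(s).
Minimal cut sets: {#2 brake coil degraded, #2 encoder faulted, Reserve safety relay trips}; {Auxiliary door interlock stuck}; {Aft governor switch is inoperative}; {Left hoist motor lost}; {Drive VFD degraded, Reserve door operator offline}; {#1 safety relay 2 fails, B governor switch 2 lost, Brake coil 2 offline, Hoist motor 2 is out, Left leveling sensor trips, Main contactor fails}; {B governor switch 2 lost, Brake coil 2 offline, Encoder 2 is out, Hoist motor 2 is out, Left leveling sensor trips, Main contactor fails}; {B governor switch 2 lost, Brake coil 2 offline, Door interlock 2 faulted, Hoist motor 2 is out, Left leveling sensor trips, Main contactor fails}.

8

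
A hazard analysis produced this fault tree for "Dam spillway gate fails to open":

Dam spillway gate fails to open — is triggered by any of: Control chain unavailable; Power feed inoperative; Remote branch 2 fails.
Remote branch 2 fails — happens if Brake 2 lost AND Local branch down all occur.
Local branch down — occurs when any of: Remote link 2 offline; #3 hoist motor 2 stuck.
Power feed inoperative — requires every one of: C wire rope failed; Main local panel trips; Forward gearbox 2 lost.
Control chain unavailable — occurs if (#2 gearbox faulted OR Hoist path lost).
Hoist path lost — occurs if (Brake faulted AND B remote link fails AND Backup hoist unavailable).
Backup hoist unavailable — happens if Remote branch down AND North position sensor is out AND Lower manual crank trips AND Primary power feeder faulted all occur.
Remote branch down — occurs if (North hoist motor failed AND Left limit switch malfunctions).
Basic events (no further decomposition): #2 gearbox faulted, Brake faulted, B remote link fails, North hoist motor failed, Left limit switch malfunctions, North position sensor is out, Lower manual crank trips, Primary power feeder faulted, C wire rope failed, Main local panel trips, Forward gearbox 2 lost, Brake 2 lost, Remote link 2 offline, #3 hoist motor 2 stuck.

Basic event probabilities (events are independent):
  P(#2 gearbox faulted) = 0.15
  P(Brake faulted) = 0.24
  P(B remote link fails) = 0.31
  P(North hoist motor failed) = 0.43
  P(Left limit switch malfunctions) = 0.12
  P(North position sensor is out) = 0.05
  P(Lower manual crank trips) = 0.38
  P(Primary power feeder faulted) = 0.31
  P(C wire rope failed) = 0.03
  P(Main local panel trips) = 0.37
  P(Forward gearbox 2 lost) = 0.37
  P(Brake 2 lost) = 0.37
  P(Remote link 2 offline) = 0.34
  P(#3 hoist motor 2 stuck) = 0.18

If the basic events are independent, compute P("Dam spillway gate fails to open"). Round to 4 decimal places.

0.2972

P(Remote branch down) [AND] = 0.43 × 0.12 = 0.051600
P(Backup hoist unavailable) [AND] = 0.051600 × 0.05 × 0.38 × 0.31 = 0.000304
P(Hoist path lost) [AND] = 0.24 × 0.31 × 0.000304 = 0.000023
P(Control chain unavailable) [OR] = 1 − (1−0.15) × (1−0.000023) = 0.150020
P(Power feed inoperative) [AND] = 0.03 × 0.37 × 0.37 = 0.004107
P(Local branch down) [OR] = 1 − (1−0.34) × (1−0.18) = 0.458800
P(Remote branch 2 fails) [AND] = 0.37 × 0.458800 = 0.169756
P(Dam spillway gate fails to open) [OR] = 1 − (1−0.150020) × (1−0.004107) × (1−0.169756) = 0.297207
Rounded to 4 decimal places: P(Dam spillway gate fails to open) ≈ 0.2972.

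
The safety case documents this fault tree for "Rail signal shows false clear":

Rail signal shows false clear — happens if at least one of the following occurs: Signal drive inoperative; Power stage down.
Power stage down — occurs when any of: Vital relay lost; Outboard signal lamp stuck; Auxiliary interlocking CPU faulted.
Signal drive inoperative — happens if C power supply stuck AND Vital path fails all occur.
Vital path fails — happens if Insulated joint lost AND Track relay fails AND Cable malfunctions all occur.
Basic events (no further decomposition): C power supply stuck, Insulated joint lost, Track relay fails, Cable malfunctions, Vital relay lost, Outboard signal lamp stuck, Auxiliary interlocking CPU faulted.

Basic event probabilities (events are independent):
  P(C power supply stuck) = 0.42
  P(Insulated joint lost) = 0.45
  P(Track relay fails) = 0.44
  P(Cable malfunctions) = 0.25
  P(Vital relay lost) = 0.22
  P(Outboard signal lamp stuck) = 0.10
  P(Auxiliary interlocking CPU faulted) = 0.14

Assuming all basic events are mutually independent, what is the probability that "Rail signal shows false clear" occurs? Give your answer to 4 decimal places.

P(Vital path fails) [AND] = 0.45 × 0.44 × 0.25 = 0.049500
P(Signal drive inoperative) [AND] = 0.42 × 0.049500 = 0.020790
P(Power stage down) [OR] = 1 − (1−0.22) × (1−0.10) × (1−0.14) = 0.396280
P(Rail signal shows false clear) [OR] = 1 − (1−0.020790) × (1−0.396280) = 0.408831
Rounded to 4 decimal places: P(Rail signal shows false clear) ≈ 0.4088.

0.4088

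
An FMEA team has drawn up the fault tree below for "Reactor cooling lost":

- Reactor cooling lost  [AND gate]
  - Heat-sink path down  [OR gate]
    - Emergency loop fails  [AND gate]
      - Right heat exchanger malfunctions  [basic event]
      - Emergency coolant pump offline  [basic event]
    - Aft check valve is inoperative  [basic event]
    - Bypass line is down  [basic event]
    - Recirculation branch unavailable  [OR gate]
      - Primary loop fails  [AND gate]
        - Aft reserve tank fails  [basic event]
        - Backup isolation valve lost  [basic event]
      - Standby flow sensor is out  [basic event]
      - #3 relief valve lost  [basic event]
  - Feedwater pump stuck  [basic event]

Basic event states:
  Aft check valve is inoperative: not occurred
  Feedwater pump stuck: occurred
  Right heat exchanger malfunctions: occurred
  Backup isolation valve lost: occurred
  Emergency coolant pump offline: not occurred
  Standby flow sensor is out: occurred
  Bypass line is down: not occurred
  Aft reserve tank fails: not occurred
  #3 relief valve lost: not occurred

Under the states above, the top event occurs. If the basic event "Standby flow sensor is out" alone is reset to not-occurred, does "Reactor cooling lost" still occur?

Counterfactual: set "Standby flow sensor is out" to not occurred.
Emergency loop fails [AND]: Right heat exchanger malfunctions=occurs, Emergency coolant pump offline=not → not all inputs occur → does not occur.
Primary loop fails [AND]: Aft reserve tank fails=not, Backup isolation valve lost=occurs → not all inputs occur → does not occur.
Recirculation branch unavailable [OR]: Primary loop fails=not, Standby flow sensor is out=not, #3 relief valve lost=not → no input occurs → does not occur.
Heat-sink path down [OR]: Emergency loop fails=not, Aft check valve is inoperative=not, Bypass line is down=not, Recirculation branch unavailable=not → no input occurs → does not occur.
Reactor cooling lost [AND]: Heat-sink path down=not, Feedwater pump stuck=occurs → not all inputs occur → does not occur.

No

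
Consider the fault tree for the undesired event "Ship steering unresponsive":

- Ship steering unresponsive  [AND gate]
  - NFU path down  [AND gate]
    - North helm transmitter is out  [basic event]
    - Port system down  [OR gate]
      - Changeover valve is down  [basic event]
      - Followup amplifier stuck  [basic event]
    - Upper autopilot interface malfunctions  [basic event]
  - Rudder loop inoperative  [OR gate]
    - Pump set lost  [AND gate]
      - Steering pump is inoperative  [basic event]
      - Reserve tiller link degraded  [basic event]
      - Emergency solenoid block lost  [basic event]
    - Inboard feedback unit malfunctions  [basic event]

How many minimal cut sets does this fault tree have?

Port system down [OR]: union of children's cut sets → 2 cut set(s).
NFU path down [AND]: one cut set from each child combined → 1 × 2 × 1 = 2 cut set(s).
Pump set lost [AND]: one cut set from each child combined → 1 × 1 × 1 = 1 cut set(s).
Rudder loop inoperative [OR]: union of children's cut sets → 2 cut set(s).
Ship steering unresponsive [AND]: one cut set from each child combined → 2 × 2 = 4 cut set(s).
Minimal cut sets: {Changeover valve is down, Emergency solenoid block lost, North helm transmitter is out, Reserve tiller link degraded, Steering pump is inoperative, Upper autopilot interface malfunctions}; {Changeover valve is down, Inboard feedback unit malfunctions, North helm transmitter is out, Upper autopilot interface malfunctions}; {Emergency solenoid block lost, Followup amplifier stuck, North helm transmitter is out, Reserve tiller link degraded, Steering pump is inoperative, Upper autopilot interface malfunctions}; {Followup amplifier stuck, Inboard feedback unit malfunctions, North helm transmitter is out, Upper autopilot interface malfunctions}.

4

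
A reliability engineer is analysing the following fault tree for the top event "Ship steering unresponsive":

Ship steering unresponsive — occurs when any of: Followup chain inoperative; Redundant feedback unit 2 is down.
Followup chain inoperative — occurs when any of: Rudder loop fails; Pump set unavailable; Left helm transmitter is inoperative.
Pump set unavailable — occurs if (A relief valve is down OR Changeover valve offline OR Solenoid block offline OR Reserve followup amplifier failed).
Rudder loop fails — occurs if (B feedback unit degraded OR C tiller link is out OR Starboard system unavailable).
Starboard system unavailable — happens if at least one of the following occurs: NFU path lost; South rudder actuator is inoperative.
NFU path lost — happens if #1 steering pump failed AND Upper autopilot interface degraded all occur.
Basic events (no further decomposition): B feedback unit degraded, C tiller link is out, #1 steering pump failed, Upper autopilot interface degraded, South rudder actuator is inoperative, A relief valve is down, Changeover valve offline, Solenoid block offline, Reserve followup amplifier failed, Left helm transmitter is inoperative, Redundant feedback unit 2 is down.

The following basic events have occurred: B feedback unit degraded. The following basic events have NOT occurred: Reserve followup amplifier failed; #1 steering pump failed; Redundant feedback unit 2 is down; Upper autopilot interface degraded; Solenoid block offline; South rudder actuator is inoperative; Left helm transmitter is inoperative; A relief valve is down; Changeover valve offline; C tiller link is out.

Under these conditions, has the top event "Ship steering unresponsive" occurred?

Yes

NFU path lost [AND]: #1 steering pump failed=not, Upper autopilot interface degraded=not → not all inputs occur → does not occur.
Starboard system unavailable [OR]: NFU path lost=not, South rudder actuator is inoperative=not → no input occurs → does not occur.
Rudder loop fails [OR]: B feedback unit degraded=occurs, C tiller link is out=not, Starboard system unavailable=not → at least one input occurs → occurs.
Pump set unavailable [OR]: A relief valve is down=not, Changeover valve offline=not, Solenoid block offline=not, Reserve followup amplifier failed=not → no input occurs → does not occur.
Followup chain inoperative [OR]: Rudder loop fails=occurs, Pump set unavailable=not, Left helm transmitter is inoperative=not → at least one input occurs → occurs.
Ship steering unresponsive [OR]: Followup chain inoperative=occurs, Redundant feedback unit 2 is down=not → at least one input occurs → occurs.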